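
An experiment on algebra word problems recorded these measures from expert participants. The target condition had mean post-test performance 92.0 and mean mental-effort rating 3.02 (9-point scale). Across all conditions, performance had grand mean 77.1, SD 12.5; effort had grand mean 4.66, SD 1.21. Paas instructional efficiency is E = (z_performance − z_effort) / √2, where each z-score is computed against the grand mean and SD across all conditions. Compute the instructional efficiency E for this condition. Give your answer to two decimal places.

z_performance = (92.0 − 77.1) / 12.5 = 14.9000 / 12.5 = 1.1920.
z_effort = (3.02 − 4.66) / 1.21 = -1.6400 / 1.21 = -1.3554.
z_P − z_E = 1.1920 − (-1.3554) = 2.5474.
E = 2.5474 / √2 = 2.5474 / 1.41421 = 1.8013 ≈ 1.80.

1.80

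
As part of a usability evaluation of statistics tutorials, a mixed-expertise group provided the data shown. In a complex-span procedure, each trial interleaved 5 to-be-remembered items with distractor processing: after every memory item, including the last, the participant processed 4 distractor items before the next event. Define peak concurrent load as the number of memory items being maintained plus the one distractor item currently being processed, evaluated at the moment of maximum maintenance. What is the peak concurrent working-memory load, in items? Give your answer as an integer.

Maintenance is greatest during the distractor(s) after memory item 5: all 5 memory items are being held.
One distractor item is concurrently being processed.
Peak concurrent load = 5 + 1 = 6 items.

6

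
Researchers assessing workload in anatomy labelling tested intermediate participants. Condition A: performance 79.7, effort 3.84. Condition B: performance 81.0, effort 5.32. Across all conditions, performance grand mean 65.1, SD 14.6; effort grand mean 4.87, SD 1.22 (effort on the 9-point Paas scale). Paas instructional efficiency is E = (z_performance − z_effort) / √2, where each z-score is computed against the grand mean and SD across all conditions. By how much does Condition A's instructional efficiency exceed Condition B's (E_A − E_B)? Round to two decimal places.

0.79

Condition A: z_P = (79.7 − 65.1)/14.6 = 1.0000; z_E = (3.84 − 4.87)/1.22 = -0.8443; E_A = (1.0000 − (-0.8443))/√2 = 1.3041.
Condition B: z_P = (81.0 − 65.1)/14.6 = 1.0890; z_E = (5.32 − 4.87)/1.22 = 0.3689; E_B = (1.0890 − 0.3689)/√2 = 0.5092.
E_A − E_B = 1.3041 − 0.5092 = 0.7949 ≈ 0.79.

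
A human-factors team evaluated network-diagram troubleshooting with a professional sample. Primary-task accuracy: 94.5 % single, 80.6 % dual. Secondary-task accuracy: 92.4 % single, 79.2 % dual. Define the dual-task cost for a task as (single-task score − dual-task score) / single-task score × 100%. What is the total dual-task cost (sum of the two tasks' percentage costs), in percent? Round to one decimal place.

29.0

Primary cost = (94.5 − 80.6) / 94.5 × 100% = 14.7090%.
Secondary cost = (92.4 − 79.2) / 92.4 × 100% = 14.2857%.
Total = 14.7090% + 14.2857% = 28.9947% ≈ 29.0%.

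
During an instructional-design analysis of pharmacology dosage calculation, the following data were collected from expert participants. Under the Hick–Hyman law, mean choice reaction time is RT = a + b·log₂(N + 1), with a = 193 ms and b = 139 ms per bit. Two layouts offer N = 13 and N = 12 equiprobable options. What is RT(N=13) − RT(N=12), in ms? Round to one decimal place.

RT(13) = 193 + 139·log₂(14) = 193 + 139·3.8074 = 722.2286 ms.
RT(12) = 193 + 139·log₂(13) = 193 + 139·3.7004 = 707.3556 ms.
Difference = 722.2286 − 707.3556 = 14.8730 ≈ 14.9 ms.

14.9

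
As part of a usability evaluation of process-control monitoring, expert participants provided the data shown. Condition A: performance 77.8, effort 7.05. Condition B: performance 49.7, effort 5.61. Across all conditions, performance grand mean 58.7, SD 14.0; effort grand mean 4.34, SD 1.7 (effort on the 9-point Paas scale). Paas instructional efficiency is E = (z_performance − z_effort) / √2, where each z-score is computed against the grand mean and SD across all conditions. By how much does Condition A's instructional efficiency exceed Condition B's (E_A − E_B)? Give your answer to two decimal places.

0.82

Condition A: z_P = (77.8 − 58.7)/14.0 = 1.3643; z_E = (7.05 − 4.34)/1.7 = 1.5941; E_A = (1.3643 − 1.5941)/√2 = -0.1625.
Condition B: z_P = (49.7 − 58.7)/14.0 = -0.6429; z_E = (5.61 − 4.34)/1.7 = 0.7471; E_B = (-0.6429 − 0.7471)/√2 = -0.9829.
E_A − E_B = -0.1625 − (-0.9829) = 0.8204 ≈ 0.82.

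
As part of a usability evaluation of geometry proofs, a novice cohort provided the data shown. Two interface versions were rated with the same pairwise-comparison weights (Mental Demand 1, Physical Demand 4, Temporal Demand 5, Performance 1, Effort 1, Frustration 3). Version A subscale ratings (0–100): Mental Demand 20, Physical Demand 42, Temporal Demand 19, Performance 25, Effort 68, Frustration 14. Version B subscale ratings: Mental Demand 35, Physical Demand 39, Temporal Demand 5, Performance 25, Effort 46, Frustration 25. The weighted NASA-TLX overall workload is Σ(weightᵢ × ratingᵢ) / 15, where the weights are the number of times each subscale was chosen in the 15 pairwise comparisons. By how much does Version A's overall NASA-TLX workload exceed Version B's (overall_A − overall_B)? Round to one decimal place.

3.7

Version A weighted sum = 1·20 + 4·42 + 5·19 + 1·25 + 1·68 + 3·14 = 20 + 168 + 95 + 25 + 68 + 42 = 418; overall_A = 418/15 = 27.8667.
Version B weighted sum = 1·35 + 4·39 + 5·5 + 1·25 + 1·46 + 3·25 = 35 + 156 + 25 + 25 + 46 + 75 = 362; overall_B = 362/15 = 24.1333.
Difference = 27.8667 − 24.1333 = 3.7334 ≈ 3.7.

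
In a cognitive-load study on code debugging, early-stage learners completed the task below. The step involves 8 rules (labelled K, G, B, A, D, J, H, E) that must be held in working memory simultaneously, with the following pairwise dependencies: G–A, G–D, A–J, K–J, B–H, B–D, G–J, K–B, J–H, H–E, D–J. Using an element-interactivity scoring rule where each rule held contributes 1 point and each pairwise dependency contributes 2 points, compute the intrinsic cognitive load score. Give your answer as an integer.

Count of rules held simultaneously: 8.
Count of pairwise dependencies listed: 11.
Element contribution: 8 × 1 = 8.
Interaction contribution: 11 × 2 = 22.
Intrinsic load = 8 + 22 = 30.

30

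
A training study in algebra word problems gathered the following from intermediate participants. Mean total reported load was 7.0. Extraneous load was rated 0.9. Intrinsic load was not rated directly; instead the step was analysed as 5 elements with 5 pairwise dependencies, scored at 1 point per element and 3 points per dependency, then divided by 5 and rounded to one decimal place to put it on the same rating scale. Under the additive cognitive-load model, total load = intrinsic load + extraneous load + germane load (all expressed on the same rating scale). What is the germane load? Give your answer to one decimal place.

2.1

Intrinsic (element-interactivity): (5 × 1 + 5 × 3) / 5 = 20 / 5 = 4.0000 → 4.0.
germane load = total − intrinsic − extraneous
             = 7.0 − 4.0 − 0.9 = 2.1.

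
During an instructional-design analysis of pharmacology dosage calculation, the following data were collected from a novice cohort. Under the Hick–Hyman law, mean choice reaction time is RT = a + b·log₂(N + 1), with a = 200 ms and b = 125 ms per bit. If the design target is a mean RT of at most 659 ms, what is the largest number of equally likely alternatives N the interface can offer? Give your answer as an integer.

11

Set 200 + 125·log₂(N + 1) ≤ 659.
log₂(N + 1) ≤ (659 − 200) / 125 = 3.6720.
N + 1 ≤ 2^3.6720 = 12.7462.
N ≤ 11.7462, so the largest integer N is 11.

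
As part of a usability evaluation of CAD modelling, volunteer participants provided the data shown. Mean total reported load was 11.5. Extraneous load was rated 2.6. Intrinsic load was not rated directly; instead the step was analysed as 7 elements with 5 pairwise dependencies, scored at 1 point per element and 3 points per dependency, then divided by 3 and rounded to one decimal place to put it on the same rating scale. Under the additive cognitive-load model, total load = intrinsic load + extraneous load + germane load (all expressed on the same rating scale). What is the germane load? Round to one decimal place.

1.6

Intrinsic (element-interactivity): (7 × 1 + 5 × 3) / 3 = 22 / 3 = 7.3333 → 7.3.
germane load = total − intrinsic − extraneous
             = 11.5 − 7.3 − 2.6 = 1.6.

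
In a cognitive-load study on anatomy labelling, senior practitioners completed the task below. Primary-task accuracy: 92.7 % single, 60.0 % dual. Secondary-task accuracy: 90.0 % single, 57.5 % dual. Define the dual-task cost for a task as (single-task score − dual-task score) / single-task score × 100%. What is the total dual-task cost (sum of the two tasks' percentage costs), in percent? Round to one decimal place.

Primary cost = (92.7 − 60.0) / 92.7 × 100% = 35.2751%.
Secondary cost = (90.0 − 57.5) / 90.0 × 100% = 36.1111%.
Total = 35.2751% + 36.1111% = 71.3862% ≈ 71.4%.

71.4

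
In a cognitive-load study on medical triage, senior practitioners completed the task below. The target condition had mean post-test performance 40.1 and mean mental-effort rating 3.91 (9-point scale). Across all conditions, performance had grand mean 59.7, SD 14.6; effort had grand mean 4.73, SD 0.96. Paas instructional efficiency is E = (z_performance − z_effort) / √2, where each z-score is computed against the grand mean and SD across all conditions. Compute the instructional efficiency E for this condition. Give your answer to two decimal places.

z_performance = (40.1 − 59.7) / 14.6 = -19.6000 / 14.6 = -1.3425.
z_effort = (3.91 − 4.73) / 0.96 = -0.8200 / 0.96 = -0.8542.
z_P − z_E = -1.3425 − (-0.8542) = -0.4883.
E = -0.4883 / √2 = -0.4883 / 1.41421 = -0.3453 ≈ -0.35.

-0.35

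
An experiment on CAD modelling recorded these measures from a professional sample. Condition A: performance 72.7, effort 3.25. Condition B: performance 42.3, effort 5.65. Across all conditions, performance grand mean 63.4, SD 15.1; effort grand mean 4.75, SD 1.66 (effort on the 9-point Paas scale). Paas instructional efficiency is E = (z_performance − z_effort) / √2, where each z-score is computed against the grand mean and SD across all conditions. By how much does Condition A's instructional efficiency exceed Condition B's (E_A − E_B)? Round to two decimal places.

Condition A: z_P = (72.7 − 63.4)/15.1 = 0.6159; z_E = (3.25 − 4.75)/1.66 = -0.9036; E_A = (0.6159 − (-0.9036))/√2 = 1.0744.
Condition B: z_P = (42.3 − 63.4)/15.1 = -1.3974; z_E = (5.65 − 4.75)/1.66 = 0.5422; E_B = (-1.3974 − 0.5422)/√2 = -1.3715.
E_A − E_B = 1.0744 − (-1.3715) = 2.4459 ≈ 2.45.

2.45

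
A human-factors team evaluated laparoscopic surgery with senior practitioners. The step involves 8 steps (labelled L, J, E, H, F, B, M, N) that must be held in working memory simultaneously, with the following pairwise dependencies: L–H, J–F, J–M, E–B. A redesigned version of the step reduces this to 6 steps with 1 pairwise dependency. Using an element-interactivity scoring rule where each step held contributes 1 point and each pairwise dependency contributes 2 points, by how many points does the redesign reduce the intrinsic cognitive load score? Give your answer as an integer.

8

Original: 8 × 1 + 4 × 2 = 8 + 8 = 16.
Redesigned: 6 × 1 + 1 × 2 = 6 + 2 = 8.
Reduction = 16 − 8 = 8.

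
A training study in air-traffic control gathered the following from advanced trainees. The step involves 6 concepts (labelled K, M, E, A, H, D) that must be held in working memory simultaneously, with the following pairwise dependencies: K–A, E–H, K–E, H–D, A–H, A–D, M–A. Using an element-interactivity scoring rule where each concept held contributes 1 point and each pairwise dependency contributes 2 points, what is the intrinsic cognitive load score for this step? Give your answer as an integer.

20

Count of concepts held simultaneously: 6.
Count of pairwise dependencies listed: 7.
Element contribution: 6 × 1 = 6.
Interaction contribution: 7 × 2 = 14.
Intrinsic load = 6 + 14 = 20.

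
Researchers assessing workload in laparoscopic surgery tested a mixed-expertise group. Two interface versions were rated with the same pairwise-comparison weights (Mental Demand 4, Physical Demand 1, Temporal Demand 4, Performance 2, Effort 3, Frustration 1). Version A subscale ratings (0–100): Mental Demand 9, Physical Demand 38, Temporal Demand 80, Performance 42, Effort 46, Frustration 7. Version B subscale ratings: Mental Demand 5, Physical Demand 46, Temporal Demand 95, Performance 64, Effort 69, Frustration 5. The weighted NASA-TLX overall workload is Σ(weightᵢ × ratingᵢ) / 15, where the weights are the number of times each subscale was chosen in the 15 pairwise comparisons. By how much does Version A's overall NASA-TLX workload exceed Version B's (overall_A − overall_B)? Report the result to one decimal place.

Version A weighted sum = 4·9 + 1·38 + 4·80 + 2·42 + 3·46 + 1·7 = 36 + 38 + 320 + 84 + 138 + 7 = 623; overall_A = 623/15 = 41.5333.
Version B weighted sum = 4·5 + 1·46 + 4·95 + 2·64 + 3·69 + 1·5 = 20 + 46 + 380 + 128 + 207 + 5 = 786; overall_B = 786/15 = 52.4000.
Difference = 41.5333 − 52.4000 = -10.8667 ≈ -10.9.

-10.9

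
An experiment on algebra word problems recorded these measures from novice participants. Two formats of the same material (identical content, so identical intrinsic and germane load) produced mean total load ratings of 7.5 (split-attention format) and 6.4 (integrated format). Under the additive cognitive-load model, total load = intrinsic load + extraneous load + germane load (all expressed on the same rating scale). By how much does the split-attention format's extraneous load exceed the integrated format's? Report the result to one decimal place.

1.1

Intrinsic and germane load are equal across formats, so the difference in total load equals the difference in extraneous load.
Extraneous-load difference = 7.5 − 6.4 = 1.1.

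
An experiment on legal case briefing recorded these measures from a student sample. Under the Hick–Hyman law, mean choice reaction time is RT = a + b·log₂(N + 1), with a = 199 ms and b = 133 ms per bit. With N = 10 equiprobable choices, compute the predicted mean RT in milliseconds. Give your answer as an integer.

log₂(10 + 1) = log₂(11) = 3.4594.
RT = 199 + 133 × 3.4594 = 199 + 460.1002 = 659.1002 ms.
≈ 659 ms.

659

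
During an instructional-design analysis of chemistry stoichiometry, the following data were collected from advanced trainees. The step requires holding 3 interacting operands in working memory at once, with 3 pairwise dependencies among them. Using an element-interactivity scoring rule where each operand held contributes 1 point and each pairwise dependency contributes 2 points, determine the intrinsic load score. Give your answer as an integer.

9

Element contribution: 3 × 1 = 3.
Interaction contribution: 3 × 2 = 6.
Intrinsic load = 3 + 6 = 9.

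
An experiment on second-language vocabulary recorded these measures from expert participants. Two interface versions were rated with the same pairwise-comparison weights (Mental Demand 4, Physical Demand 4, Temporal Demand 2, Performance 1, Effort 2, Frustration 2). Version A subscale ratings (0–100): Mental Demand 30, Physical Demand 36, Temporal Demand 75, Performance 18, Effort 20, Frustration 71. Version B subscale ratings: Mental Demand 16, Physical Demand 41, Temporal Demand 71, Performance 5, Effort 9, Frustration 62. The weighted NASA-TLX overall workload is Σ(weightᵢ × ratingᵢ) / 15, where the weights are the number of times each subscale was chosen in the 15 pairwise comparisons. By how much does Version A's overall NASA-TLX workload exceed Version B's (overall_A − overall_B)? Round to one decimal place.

Version A weighted sum = 4·30 + 4·36 + 2·75 + 1·18 + 2·20 + 2·71 = 120 + 144 + 150 + 18 + 40 + 142 = 614; overall_A = 614/15 = 40.9333.
Version B weighted sum = 4·16 + 4·41 + 2·71 + 1·5 + 2·9 + 2·62 = 64 + 164 + 142 + 5 + 18 + 124 = 517; overall_B = 517/15 = 34.4667.
Difference = 40.9333 − 34.4667 = 6.4666 ≈ 6.5.

6.5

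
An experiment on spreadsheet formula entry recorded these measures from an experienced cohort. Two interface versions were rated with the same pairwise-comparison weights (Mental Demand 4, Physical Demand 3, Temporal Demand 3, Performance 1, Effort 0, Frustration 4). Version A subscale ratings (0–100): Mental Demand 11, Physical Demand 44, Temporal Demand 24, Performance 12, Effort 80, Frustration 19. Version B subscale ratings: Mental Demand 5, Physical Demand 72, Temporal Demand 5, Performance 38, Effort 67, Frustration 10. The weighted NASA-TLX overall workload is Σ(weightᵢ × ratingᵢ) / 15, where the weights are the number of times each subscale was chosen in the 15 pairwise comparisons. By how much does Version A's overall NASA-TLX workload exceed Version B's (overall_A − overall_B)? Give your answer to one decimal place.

Version A weighted sum = 4·11 + 3·44 + 3·24 + 1·12 + 0·80 + 4·19 = 44 + 132 + 72 + 12 + 0 + 76 = 336; overall_A = 336/15 = 22.4000.
Version B weighted sum = 4·5 + 3·72 + 3·5 + 1·38 + 0·67 + 4·10 = 20 + 216 + 15 + 38 + 0 + 40 = 329; overall_B = 329/15 = 21.9333.
Difference = 22.4000 − 21.9333 = 0.4667 ≈ 0.5.

0.5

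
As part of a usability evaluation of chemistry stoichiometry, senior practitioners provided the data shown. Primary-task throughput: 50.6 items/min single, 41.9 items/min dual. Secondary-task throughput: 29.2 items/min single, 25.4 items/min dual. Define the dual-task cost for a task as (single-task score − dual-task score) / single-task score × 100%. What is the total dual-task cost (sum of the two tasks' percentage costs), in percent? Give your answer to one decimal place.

Primary cost = (50.6 − 41.9) / 50.6 × 100% = 17.1937%.
Secondary cost = (29.2 − 25.4) / 29.2 × 100% = 13.0137%.
Total = 17.1937% + 13.0137% = 30.2074% ≈ 30.2%.

30.2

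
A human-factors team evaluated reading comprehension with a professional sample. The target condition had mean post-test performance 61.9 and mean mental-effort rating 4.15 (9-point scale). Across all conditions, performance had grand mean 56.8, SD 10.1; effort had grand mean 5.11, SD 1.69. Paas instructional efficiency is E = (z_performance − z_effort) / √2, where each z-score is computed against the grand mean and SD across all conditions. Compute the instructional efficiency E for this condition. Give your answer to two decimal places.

0.76

z_performance = (61.9 − 56.8) / 10.1 = 5.1000 / 10.1 = 0.5050.
z_effort = (4.15 − 5.11) / 1.69 = -0.9600 / 1.69 = -0.5680.
z_P − z_E = 0.5050 − (-0.5680) = 1.0730.
E = 1.0730 / √2 = 1.0730 / 1.41421 = 0.7587 ≈ 0.76.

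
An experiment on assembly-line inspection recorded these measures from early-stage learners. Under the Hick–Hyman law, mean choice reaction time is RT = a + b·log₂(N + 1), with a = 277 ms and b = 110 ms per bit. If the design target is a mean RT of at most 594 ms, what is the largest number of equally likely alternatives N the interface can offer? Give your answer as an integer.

6

Set 277 + 110·log₂(N + 1) ≤ 594.
log₂(N + 1) ≤ (594 − 277) / 110 = 2.8818.
N + 1 ≤ 2^2.8818 = 7.3707.
N ≤ 6.3707, so the largest integer N is 6.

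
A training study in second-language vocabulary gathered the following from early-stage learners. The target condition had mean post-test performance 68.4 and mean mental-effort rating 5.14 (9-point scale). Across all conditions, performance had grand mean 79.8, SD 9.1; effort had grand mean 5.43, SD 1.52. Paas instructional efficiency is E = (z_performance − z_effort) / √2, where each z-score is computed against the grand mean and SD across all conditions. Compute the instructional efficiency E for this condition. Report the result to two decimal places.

-0.75

z_performance = (68.4 − 79.8) / 9.1 = -11.4000 / 9.1 = -1.2527.
z_effort = (5.14 − 5.43) / 1.52 = -0.2900 / 1.52 = -0.1908.
z_P − z_E = -1.2527 − (-0.1908) = -1.0619.
E = -1.0619 / √2 = -1.0619 / 1.41421 = -0.7509 ≈ -0.75.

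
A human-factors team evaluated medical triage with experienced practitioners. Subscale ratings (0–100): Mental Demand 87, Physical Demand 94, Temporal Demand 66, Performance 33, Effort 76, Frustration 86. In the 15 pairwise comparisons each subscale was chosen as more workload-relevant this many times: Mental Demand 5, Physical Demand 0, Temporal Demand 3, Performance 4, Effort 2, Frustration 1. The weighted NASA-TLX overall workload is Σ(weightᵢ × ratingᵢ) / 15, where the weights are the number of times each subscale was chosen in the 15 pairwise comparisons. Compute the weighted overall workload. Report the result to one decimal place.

The tallies are the weights (they sum to 15).
Weighted sum = 5·87 + 0·94 + 3·66 + 4·33 + 2·76 + 1·86
            = 435 + 0 + 198 + 132 + 152 + 86 = 1003.
Overall workload = 1003 / 15 = 66.8667 ≈ 66.9.

66.9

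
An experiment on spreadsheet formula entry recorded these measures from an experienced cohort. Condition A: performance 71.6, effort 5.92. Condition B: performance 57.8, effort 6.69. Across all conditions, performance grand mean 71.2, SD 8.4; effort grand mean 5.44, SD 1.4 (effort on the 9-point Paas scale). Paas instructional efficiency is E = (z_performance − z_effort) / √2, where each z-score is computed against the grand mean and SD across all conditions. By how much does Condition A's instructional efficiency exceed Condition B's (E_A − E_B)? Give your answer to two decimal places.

1.55

Condition A: z_P = (71.6 − 71.2)/8.4 = 0.0476; z_E = (5.92 − 5.44)/1.4 = 0.3429; E_A = (0.0476 − 0.3429)/√2 = -0.2088.
Condition B: z_P = (57.8 − 71.2)/8.4 = -1.5952; z_E = (6.69 − 5.44)/1.4 = 0.8929; E_B = (-1.5952 − 0.8929)/√2 = -1.7594.
E_A − E_B = -0.2088 − (-1.7594) = 1.5506 ≈ 1.55.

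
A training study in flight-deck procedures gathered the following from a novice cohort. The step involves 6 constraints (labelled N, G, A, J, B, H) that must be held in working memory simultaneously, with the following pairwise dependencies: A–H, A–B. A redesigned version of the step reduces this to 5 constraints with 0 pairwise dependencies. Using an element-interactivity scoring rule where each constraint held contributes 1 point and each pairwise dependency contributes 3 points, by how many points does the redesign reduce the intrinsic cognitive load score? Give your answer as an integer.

7

Original: 6 × 1 + 2 × 3 = 6 + 6 = 12.
Redesigned: 5 × 1 + 0 × 3 = 5 + 0 = 5.
Reduction = 12 − 5 = 7.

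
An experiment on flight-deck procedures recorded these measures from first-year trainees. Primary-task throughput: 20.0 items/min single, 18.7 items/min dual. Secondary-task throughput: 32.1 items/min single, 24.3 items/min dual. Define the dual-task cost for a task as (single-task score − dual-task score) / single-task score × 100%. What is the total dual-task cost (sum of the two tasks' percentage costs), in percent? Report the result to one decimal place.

Primary cost = (20.0 − 18.7) / 20.0 × 100% = 6.5000%.
Secondary cost = (32.1 − 24.3) / 32.1 × 100% = 24.2991%.
Total = 6.5000% + 24.2991% = 30.7991% ≈ 30.8%.

30.8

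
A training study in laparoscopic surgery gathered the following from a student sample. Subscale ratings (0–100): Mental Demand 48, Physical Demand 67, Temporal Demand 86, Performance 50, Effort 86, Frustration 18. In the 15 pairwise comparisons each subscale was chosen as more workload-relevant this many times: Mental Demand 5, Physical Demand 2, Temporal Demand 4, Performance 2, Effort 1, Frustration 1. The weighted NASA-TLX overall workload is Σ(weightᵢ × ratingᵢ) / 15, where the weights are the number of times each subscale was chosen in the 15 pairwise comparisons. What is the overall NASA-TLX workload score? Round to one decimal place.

61.5

The tallies are the weights (they sum to 15).
Weighted sum = 5·48 + 2·67 + 4·86 + 2·50 + 1·86 + 1·18
            = 240 + 134 + 344 + 100 + 86 + 18 = 922.
Overall workload = 922 / 15 = 61.4667 ≈ 61.5.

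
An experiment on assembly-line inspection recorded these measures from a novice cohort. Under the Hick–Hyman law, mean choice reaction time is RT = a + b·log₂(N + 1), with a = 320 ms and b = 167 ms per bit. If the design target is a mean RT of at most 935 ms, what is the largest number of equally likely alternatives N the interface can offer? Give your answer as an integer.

Set 320 + 167·log₂(N + 1) ≤ 935.
log₂(N + 1) ≤ (935 − 320) / 167 = 3.6826.
N + 1 ≤ 2^3.6826 = 12.8402.
N ≤ 11.8402, so the largest integer N is 11.

11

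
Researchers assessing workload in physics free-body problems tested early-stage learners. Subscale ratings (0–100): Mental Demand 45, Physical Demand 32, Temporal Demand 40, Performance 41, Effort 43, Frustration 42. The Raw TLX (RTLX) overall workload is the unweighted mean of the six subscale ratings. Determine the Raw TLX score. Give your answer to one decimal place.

40.5

Sum of ratings = 45 + 32 + 40 + 41 + 43 + 42 = 243.
RTLX = 243 / 6 = 40.5000 ≈ 40.5.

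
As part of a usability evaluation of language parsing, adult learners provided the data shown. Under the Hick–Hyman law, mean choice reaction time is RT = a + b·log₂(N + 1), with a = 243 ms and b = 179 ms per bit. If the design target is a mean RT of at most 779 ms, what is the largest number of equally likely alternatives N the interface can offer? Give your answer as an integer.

6

Set 243 + 179·log₂(N + 1) ≤ 779.
log₂(N + 1) ≤ (779 − 243) / 179 = 2.9944.
N + 1 ≤ 2^2.9944 = 7.9690.
N ≤ 6.9690, so the largest integer N is 6.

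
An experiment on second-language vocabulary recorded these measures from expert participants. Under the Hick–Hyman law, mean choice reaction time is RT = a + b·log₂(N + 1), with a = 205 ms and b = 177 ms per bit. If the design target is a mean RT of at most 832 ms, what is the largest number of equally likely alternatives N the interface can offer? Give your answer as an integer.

Set 205 + 177·log₂(N + 1) ≤ 832.
log₂(N + 1) ≤ (832 − 205) / 177 = 3.5424.
N + 1 ≤ 2^3.5424 = 11.6511.
N ≤ 10.6511, so the largest integer N is 10.

10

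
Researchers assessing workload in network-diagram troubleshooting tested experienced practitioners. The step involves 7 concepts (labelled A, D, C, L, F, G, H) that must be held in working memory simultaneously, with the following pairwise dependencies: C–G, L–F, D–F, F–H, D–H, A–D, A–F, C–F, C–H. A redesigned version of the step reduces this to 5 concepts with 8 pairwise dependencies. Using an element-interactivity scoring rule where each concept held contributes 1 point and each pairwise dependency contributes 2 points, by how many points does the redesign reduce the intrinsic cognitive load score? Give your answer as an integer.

4

Original: 7 × 1 + 9 × 2 = 7 + 18 = 25.
Redesigned: 5 × 1 + 8 × 2 = 5 + 16 = 21.
Reduction = 25 − 21 = 4.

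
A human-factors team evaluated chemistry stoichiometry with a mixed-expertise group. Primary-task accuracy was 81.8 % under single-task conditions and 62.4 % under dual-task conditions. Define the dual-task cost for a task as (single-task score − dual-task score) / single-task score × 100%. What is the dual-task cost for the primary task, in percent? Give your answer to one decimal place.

23.7

Cost = (81.8 − 62.4) / 81.8 × 100%
     = 19.4000 / 81.8 × 100% = 23.7164%.
≈ 23.7%.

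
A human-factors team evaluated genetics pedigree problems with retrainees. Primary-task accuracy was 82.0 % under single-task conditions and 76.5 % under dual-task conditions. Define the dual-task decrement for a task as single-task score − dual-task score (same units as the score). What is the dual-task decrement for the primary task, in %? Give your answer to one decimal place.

Decrement = 82.0 − 76.5 = 5.5000 % ≈ 5.5 %.

5.5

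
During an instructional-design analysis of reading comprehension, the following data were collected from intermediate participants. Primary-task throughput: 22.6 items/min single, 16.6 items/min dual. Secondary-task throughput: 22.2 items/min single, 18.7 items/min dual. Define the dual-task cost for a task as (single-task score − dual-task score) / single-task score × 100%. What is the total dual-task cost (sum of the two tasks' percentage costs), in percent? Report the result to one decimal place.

42.3

Primary cost = (22.6 − 16.6) / 22.6 × 100% = 26.5487%.
Secondary cost = (22.2 − 18.7) / 22.2 × 100% = 15.7658%.
Total = 26.5487% + 15.7658% = 42.3145% ≈ 42.3%.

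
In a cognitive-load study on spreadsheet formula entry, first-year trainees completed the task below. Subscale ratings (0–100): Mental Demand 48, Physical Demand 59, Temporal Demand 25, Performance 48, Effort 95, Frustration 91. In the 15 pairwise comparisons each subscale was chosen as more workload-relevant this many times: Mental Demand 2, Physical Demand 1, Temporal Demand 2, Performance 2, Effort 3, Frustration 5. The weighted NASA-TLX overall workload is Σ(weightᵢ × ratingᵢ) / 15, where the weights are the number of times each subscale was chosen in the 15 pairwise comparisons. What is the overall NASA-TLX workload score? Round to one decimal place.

The tallies are the weights (they sum to 15).
Weighted sum = 2·48 + 1·59 + 2·25 + 2·48 + 3·95 + 5·91
            = 96 + 59 + 50 + 96 + 285 + 455 = 1041.
Overall workload = 1041 / 15 = 69.4000 ≈ 69.4.

69.4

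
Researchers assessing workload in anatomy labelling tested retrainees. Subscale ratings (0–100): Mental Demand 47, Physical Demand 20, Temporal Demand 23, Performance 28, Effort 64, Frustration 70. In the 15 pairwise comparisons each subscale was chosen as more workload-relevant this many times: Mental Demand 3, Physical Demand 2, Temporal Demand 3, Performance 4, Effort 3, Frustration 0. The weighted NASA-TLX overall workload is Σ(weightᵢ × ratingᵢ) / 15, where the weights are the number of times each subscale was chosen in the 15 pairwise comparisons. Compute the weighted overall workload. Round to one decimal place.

36.9

The tallies are the weights (they sum to 15).
Weighted sum = 3·47 + 2·20 + 3·23 + 4·28 + 3·64 + 0·70
            = 141 + 40 + 69 + 112 + 192 + 0 = 554.
Overall workload = 554 / 15 = 36.9333 ≈ 36.9.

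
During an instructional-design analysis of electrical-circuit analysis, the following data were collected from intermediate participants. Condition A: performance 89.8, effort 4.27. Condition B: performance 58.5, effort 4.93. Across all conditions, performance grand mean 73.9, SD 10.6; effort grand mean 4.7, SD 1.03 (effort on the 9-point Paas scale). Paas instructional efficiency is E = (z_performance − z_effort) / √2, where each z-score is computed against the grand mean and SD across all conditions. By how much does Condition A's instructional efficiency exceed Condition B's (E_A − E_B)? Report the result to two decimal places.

2.54

Condition A: z_P = (89.8 − 73.9)/10.6 = 1.5000; z_E = (4.27 − 4.7)/1.03 = -0.4175; E_A = (1.5000 − (-0.4175))/√2 = 1.3559.
Condition B: z_P = (58.5 − 73.9)/10.6 = -1.4528; z_E = (4.93 − 4.7)/1.03 = 0.2233; E_B = (-1.4528 − 0.2233)/√2 = -1.1852.
E_A − E_B = 1.3559 − (-1.1852) = 2.5411 ≈ 2.54.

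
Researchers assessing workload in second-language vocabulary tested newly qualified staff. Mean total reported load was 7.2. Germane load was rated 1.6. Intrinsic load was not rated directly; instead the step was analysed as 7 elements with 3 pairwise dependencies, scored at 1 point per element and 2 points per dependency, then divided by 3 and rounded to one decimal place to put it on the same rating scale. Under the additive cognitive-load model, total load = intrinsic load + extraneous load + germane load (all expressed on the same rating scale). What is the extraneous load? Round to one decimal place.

Intrinsic (element-interactivity): (7 × 1 + 3 × 2) / 3 = 13 / 3 = 4.3333 → 4.3.
extraneous load = total − intrinsic − germane
             = 7.2 − 4.3 − 1.6 = 1.3.

1.3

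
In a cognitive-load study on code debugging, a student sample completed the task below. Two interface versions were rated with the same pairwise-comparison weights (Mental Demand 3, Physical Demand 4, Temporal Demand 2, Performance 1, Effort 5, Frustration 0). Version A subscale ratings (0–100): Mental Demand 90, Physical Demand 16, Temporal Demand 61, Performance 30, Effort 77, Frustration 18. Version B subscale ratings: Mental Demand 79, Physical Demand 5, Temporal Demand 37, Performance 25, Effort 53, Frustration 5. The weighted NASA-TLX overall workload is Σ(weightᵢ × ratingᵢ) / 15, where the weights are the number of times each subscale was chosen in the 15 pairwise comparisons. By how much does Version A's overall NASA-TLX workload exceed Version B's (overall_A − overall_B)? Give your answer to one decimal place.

16.7

Version A weighted sum = 3·90 + 4·16 + 2·61 + 1·30 + 5·77 + 0·18 = 270 + 64 + 122 + 30 + 385 + 0 = 871; overall_A = 871/15 = 58.0667.
Version B weighted sum = 3·79 + 4·5 + 2·37 + 1·25 + 5·53 + 0·5 = 237 + 20 + 74 + 25 + 265 + 0 = 621; overall_B = 621/15 = 41.4000.
Difference = 58.0667 − 41.4000 = 16.6667 ≈ 16.7.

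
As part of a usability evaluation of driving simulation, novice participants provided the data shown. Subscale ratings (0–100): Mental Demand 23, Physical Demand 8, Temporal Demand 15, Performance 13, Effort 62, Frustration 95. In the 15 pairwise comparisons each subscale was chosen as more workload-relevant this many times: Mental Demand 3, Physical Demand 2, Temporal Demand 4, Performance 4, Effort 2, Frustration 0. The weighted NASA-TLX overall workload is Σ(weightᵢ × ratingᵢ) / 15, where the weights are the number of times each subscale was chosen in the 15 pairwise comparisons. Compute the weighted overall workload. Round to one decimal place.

21.4

The tallies are the weights (they sum to 15).
Weighted sum = 3·23 + 2·8 + 4·15 + 4·13 + 2·62 + 0·95
            = 69 + 16 + 60 + 52 + 124 + 0 = 321.
Overall workload = 321 / 15 = 21.4000 ≈ 21.4.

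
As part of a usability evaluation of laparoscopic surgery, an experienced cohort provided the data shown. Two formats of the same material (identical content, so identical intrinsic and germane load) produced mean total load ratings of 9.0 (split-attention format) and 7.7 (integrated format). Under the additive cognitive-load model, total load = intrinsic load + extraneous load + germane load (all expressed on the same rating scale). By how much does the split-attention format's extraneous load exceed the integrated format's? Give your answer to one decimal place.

Intrinsic and germane load are equal across formats, so the difference in total load equals the difference in extraneous load.
Extraneous-load difference = 9.0 − 7.7 = 1.3.

1.3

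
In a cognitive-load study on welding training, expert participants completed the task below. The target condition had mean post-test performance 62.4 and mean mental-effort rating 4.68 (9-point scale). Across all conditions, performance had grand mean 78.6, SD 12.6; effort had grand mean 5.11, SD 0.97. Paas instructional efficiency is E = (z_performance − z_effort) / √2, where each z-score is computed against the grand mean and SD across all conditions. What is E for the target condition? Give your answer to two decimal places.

z_performance = (62.4 − 78.6) / 12.6 = -16.2000 / 12.6 = -1.2857.
z_effort = (4.68 − 5.11) / 0.97 = -0.4300 / 0.97 = -0.4433.
z_P − z_E = -1.2857 − (-0.4433) = -0.8424.
E = -0.8424 / √2 = -0.8424 / 1.41421 = -0.5957 ≈ -0.60.

-0.60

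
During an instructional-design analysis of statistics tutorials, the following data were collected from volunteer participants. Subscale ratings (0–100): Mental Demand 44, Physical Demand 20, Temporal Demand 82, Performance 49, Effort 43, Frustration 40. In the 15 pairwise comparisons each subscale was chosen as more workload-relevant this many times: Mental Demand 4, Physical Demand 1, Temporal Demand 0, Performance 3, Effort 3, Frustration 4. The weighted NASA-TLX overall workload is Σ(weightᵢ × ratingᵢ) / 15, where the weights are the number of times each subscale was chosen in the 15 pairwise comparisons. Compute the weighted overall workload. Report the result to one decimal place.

42.1

The tallies are the weights (they sum to 15).
Weighted sum = 4·44 + 1·20 + 0·82 + 3·49 + 3·43 + 4·40
            = 176 + 20 + 0 + 147 + 129 + 160 = 632.
Overall workload = 632 / 15 = 42.1333 ≈ 42.1.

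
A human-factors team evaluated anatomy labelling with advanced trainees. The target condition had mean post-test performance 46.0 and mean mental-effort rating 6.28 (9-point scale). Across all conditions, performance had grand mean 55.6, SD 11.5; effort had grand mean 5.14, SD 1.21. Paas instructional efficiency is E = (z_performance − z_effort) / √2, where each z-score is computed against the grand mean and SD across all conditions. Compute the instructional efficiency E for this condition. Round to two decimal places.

z_performance = (46.0 − 55.6) / 11.5 = -9.6000 / 11.5 = -0.8348.
z_effort = (6.28 − 5.14) / 1.21 = 1.1400 / 1.21 = 0.9421.
z_P − z_E = -0.8348 − 0.9421 = -1.7769.
E = -1.7769 / √2 = -1.7769 / 1.41421 = -1.2565 ≈ -1.26.

-1.26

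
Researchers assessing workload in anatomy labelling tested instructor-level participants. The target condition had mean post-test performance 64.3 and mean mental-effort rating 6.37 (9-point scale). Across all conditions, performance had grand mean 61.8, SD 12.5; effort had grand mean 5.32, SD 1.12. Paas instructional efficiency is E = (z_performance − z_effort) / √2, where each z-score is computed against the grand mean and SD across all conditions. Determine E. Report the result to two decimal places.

-0.52

z_performance = (64.3 − 61.8) / 12.5 = 2.5000 / 12.5 = 0.2000.
z_effort = (6.37 − 5.32) / 1.12 = 1.0500 / 1.12 = 0.9375.
z_P − z_E = 0.2000 − 0.9375 = -0.7375.
E = -0.7375 / √2 = -0.7375 / 1.41421 = -0.5215 ≈ -0.52.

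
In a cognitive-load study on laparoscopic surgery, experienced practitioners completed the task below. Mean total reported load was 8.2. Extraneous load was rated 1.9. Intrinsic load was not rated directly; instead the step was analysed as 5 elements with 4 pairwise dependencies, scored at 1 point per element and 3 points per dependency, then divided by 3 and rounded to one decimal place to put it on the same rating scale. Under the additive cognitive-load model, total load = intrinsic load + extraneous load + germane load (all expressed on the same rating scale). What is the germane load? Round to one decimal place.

0.6

Intrinsic (element-interactivity): (5 × 1 + 4 × 3) / 3 = 17 / 3 = 5.6667 → 5.7.
germane load = total − intrinsic − extraneous
             = 8.2 − 5.7 − 1.9 = 0.6.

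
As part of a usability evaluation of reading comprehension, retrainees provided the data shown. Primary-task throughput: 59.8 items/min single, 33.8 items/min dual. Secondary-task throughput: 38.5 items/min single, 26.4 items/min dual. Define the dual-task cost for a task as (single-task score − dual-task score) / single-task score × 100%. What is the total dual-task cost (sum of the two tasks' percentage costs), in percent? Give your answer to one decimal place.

74.9

Primary cost = (59.8 − 33.8) / 59.8 × 100% = 43.4783%.
Secondary cost = (38.5 − 26.4) / 38.5 × 100% = 31.4286%.
Total = 43.4783% + 31.4286% = 74.9069% ≈ 74.9%.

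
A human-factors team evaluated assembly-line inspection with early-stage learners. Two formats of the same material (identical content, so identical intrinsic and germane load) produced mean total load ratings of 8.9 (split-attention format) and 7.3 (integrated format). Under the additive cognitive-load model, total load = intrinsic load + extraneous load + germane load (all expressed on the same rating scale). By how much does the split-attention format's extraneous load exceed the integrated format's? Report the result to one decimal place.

1.6

Intrinsic and germane load are equal across formats, so the difference in total load equals the difference in extraneous load.
Extraneous-load difference = 8.9 − 7.3 = 1.6.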